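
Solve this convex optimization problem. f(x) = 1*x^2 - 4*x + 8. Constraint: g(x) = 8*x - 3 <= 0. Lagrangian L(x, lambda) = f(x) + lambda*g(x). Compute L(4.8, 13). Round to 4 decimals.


Step 1: Evaluate f(x).
f(4.8) = 1*4.8^2 - 4*4.8 + 8 = 11.84
Step 2: Evaluate g(x).
g(4.8) = 8*4.8 - 3 = 35.4
Step 3: Compute Lagrangian.
L = 11.84 + 13*35.4 = 472.04


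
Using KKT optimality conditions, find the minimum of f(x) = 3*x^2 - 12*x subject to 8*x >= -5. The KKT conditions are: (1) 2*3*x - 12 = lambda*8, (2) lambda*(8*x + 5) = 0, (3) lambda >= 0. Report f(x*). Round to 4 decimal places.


Step 1: Try lambda = 0 (constraint inactive).
Stationarity: 2*3*x - 12 = 0
x* = 12/(2*3) = 2.0
Check constraint: 8*2.0 = 16.0 >= -5 -- satisfied.
Step 2: Compute optimal value.
f(x*) = 3*2.0^2 - 12*2.0 = -12.0


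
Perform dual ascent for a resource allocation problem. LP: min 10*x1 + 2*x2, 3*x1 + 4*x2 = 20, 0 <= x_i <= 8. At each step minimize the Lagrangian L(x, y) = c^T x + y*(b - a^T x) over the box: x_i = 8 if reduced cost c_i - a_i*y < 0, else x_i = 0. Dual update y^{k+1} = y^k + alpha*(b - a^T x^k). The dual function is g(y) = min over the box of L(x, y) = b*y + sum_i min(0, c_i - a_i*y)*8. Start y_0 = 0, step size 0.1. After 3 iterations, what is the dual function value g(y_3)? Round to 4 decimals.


Dual ascent for LP: min 10*x1 + 2*x2, 3*x1 + 4*x2 = 20, 0 <= x_i <= 8
Step 1: y^k = 0.0, reduced costs: (10.0, 2.0)
  x^k = (0.0, 0.0), subgradient = b - a^T x = 20.0
  y^{k+1} = 0.0 + 0.1*20.0 = 2.0
Step 2: y^k = 2.0, reduced costs: (4.0, -6.0)
  x^k = (0.0, 8.0), subgradient = b - a^T x = -12.0
  y^{k+1} = 2.0 + 0.1*-12.0 = 0.8
Step 3: y^k = 0.8, reduced costs: (7.6, -1.2)
  x^k = (0.0, 8.0), subgradient = b - a^T x = -12.0
  y^{k+1} = 0.8 + 0.1*-12.0 = -0.4
Dual objective at y_3 = -0.4: reduced costs (11.2, 3.6), box minimizer x = (0.0, 0.0)
g(y_3) = b*y + (c1 - a1*y)*x1 + (c2 - a2*y)*x2 = 20*(-0.4) + 11.2*0.0 + 3.6*0.0 = -8.0 + 0.0 + 0.0 = -8.0


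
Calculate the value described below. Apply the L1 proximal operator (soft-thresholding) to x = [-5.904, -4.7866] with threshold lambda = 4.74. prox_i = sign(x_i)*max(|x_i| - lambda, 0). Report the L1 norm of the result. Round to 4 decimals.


Soft-thresholding with lambda = 4.74:
prox(-5.904) = sign(-5.904)*max(|-5.904| - 4.74, 0) = -1.164
prox(-4.7866) = sign(-4.7866)*max(|-4.7866| - 4.74, 0) = -0.0466
prox(x) = [-1.164, -0.0466]
||prox(x)||_1 = 1.164 + 0.0466 = 1.2106


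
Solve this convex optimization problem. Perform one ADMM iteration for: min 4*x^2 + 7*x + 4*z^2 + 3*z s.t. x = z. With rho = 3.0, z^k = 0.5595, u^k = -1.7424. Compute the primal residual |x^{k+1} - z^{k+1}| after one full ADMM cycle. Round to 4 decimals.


ADMM iteration with rho = 3.0, z^k = 0.5595, u^k = -1.7424
Step 1: x-update.
Minimize 4*x^2 + 7*x + (3.0/2)*(x - 0.5595 - 1.7424)^2
FOC: (2*4 + 3.0)*x = -7 + 3.0*(0.5595 + 1.7424)
x^{k+1} = -0.0086
Step 2: z-update.
Minimize 4*z^2 + 3*z + (3.0/2)*(-0.0086 - z - 1.7424)^2
FOC: (2*4 + 3.0)*z = -3 + 3.0*(-0.0086 - 1.7424)
z^{k+1} = -0.7503
Step 3: u-update.
u^{k+1} = -1.7424 - 0.0086 + 0.7503 = -1.0007
Step 4: Primal residual = |-0.0086 + 0.7503| = 0.7417


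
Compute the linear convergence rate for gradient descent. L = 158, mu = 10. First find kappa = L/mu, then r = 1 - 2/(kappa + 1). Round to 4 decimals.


Step 1: Compute the condition number.
kappa = L/mu = 158/10 = 15.8
Step 2: Compute the convergence rate.
r = 1 - 2/(kappa + 1) = 1 - 2*mu/(L + mu) = (L - mu)/(L + mu) = 148/168 = 0.881


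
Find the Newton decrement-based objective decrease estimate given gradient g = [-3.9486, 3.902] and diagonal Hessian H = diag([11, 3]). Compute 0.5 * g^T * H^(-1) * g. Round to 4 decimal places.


Step 1: H is diagonal, so H^(-1) * g = [-0.359, 1.3007].
Step 2: g^T H^(-1) g = sum_i g_i^2 / H_ii
  = (-3.9486)^2/11 + (3.902)^2/3
  = 1.4174 + 5.0752 = 6.4926
Step 3: Objective decrease = 0.5 * g^T H^(-1) g = 3.2463


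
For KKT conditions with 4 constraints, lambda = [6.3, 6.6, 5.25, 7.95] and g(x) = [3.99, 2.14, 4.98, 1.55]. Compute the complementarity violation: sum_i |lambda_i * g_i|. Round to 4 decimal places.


KKT complementary slackness check:
lambda_1 * g_1 = 6.3 * 3.99 = 25.137
lambda_2 * g_2 = 6.6 * 2.14 = 14.124
lambda_3 * g_3 = 5.25 * 4.98 = 26.145
lambda_4 * g_4 = 7.95 * 1.55 = 12.3225
Total violation = 25.137 + 14.124 + 26.145 + 12.3225 = 77.7285


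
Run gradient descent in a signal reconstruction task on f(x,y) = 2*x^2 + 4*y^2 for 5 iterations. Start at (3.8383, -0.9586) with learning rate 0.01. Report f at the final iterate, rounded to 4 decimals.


Gradient descent on f(x,y) = 2*x^2 + 4*y^2.
Starting point: (3.8383, -0.9586), alpha = 0.01
Step 1: grad_x = 2*2*3.8383 = 15.3532, grad_y = 2*4*-0.9586 = -7.6688
  x_1 = 3.8383 - 0.01*15.3532 = 3.6848
  y_1 = -0.9586 - 0.01*-7.6688 = -0.8819
Step 2: grad_x = 2*2*3.6848 = 14.7391, grad_y = 2*4*-0.8819 = -7.0553
  x_2 = 3.6848 - 0.01*14.7391 = 3.5374
  y_2 = -0.8819 - 0.01*-7.0553 = -0.8114
Step 3: grad_x = 2*2*3.5374 = 14.1495, grad_y = 2*4*-0.8114 = -6.4909
  x_3 = 3.5374 - 0.01*14.1495 = 3.3959
  y_3 = -0.8114 - 0.01*-6.4909 = -0.7465
Step 4: grad_x = 2*2*3.3959 = 13.5835, grad_y = 2*4*-0.7465 = -5.9716
  x_4 = 3.3959 - 0.01*13.5835 = 3.26
  y_4 = -0.7465 - 0.01*-5.9716 = -0.6867
Step 5: grad_x = 2*2*3.26 = 13.0402, grad_y = 2*4*-0.6867 = -5.4939
  x_5 = 3.26 - 0.01*13.0402 = 3.1296
  y_5 = -0.6867 - 0.01*-5.4939 = -0.6318
f(3.1296, -0.6318) = 2*3.1296^2 + 4*(-0.6318)^2 = 21.186


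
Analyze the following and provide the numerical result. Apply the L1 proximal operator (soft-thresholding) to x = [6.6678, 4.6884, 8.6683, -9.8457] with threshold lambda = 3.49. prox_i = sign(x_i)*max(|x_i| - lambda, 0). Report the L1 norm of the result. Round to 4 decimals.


Soft-thresholding with lambda = 3.49:
prox(6.6678) = sign(6.6678)*max(|6.6678| - 3.49, 0) = 3.1778
prox(4.6884) = sign(4.6884)*max(|4.6884| - 3.49, 0) = 1.1984
prox(8.6683) = sign(8.6683)*max(|8.6683| - 3.49, 0) = 5.1783
prox(-9.8457) = sign(-9.8457)*max(|-9.8457| - 3.49, 0) = -6.3557
prox(x) = [3.1778, 1.1984, 5.1783, -6.3557]
||prox(x)||_1 = 3.1778 + 1.1984 + 5.1783 + 6.3557 = 15.9102


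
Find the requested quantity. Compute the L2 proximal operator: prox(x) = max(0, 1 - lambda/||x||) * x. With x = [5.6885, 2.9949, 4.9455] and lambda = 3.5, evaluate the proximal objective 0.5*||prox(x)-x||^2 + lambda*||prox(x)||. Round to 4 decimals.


Step 1: Compute ||x||.
||x|| = 8.1109
Step 2: Compute scaling factor.
scale = max(0, 1 - 3.5/8.1109) = 0.5685
Step 3: prox(x) = [3.2338, 1.7025, 2.8114]
||prox(x)|| = 4.6109
Step 4: Proximal objective.
0.5*||prox-x||^2 = 6.125
lambda*||prox|| = 16.1382
Total = 22.2631


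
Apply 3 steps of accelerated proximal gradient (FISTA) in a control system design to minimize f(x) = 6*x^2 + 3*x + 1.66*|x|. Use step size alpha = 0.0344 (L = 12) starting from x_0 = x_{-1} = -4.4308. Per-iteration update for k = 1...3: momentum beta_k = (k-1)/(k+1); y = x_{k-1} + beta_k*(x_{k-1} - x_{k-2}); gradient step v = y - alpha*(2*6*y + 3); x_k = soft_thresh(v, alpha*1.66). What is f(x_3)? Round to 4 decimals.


FISTA on f(x) = 6*x^2 + 3*x + 1.66*|x|
L = 12, alpha = 0.0344
Iteration 1: beta = 0.0, y = -4.4308 + 0.0*(-4.4308 + 4.4308) = -4.4308
  grad(y) = -50.1696, v = y - alpha*grad = -2.705
  prox(v) = soft_thresh(-2.705, 0.0571) = -2.6479
Iteration 2: beta = 0.3333, y = -2.6479 + 0.3333*(-2.6479 + 4.4308) = -2.0535
  grad(y) = -21.6426, v = y - alpha*grad = -1.309
  prox(v) = soft_thresh(-1.309, 0.0571) = -1.2519
Iteration 3: beta = 0.5, y = -1.2519 + 0.5*(-1.2519 + 2.6479) = -0.554
  grad(y) = -3.6477, v = y - alpha*grad = -0.4285
  prox(v) = soft_thresh(-0.4285, 0.0571) = -0.3714
f(x_3) = 6*(-0.3714)^2 + 3*(-0.3714) + 1.66*|-0.3714| = 0.3299


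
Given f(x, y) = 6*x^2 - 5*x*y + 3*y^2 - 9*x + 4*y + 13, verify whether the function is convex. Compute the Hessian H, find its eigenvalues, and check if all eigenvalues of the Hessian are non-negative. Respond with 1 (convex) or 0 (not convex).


The Hessian of f(x,y) = 6*x^2 - 5*x*y + 3*y^2 - 9*x + 4*y + 13 is:
H = [[12, -5], [-5, 6]]
Trace = 12 + 6 = 18
Determinant = 12*6 - (-5)^2 = 47
Discriminant = (18)^2 - 4*47 = 136.0
Eigenvalues: lambda_1 = 3.169, lambda_2 = 14.831
The function is convex.

1


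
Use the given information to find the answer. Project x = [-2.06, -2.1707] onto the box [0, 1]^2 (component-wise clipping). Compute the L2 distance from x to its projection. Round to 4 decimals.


Project each component onto [0, 1].
clip(-2.06) = 0.0, clip(-2.1707) = 0.0
Projection = [0.0, 0.0]
Squared diffs: [4.2436, 4.7119]
Distance = sqrt(8.9555) = 2.9926


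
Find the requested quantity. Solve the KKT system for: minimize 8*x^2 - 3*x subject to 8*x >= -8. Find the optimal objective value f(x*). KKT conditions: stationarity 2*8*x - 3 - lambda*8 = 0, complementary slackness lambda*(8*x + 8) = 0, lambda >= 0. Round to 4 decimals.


Step 1: Try lambda = 0 (constraint inactive).
Stationarity: 2*8*x - 3 = 0
x* = 3/(2*8) = 0.1875
Check constraint: 8*0.1875 = 1.5 >= -8 -- satisfied.
Step 2: Compute optimal value.
f(x*) = 8*0.1875^2 - 3*0.1875 = -0.2813


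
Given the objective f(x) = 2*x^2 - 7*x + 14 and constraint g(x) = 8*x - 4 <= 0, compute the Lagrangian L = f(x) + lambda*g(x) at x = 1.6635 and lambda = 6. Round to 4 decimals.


Step 1: Evaluate f(x).
f(1.6635) = 2*1.6635^2 - 7*1.6635 + 14 = 7.89
Step 2: Evaluate g(x).
g(1.6635) = 8*1.6635 - 4 = 9.308
Step 3: Compute Lagrangian.
L = 7.89 + 6*9.308 = 63.738


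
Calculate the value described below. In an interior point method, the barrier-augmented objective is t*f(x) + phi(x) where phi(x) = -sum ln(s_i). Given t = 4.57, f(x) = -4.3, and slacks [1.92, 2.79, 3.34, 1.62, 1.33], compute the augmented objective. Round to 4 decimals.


Step 1: Compute log-barrier.
ln values: [0.6523, 1.026, 1.206, 0.4824, 0.2852]
phi = -(0.6523 + 1.026 + 1.206 + 0.4824 + 0.2852) = -3.6519
Step 2: Compute augmented objective.
t*f(x) = 4.57*-4.3 = -19.651
Total = -19.651 - 3.6519 = -23.3029


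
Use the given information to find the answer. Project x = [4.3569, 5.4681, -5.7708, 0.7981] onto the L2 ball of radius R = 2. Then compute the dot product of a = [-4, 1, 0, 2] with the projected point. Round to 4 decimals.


Step 1: Compute ||x|| (intermediates to 6 decimals).
||x|| = sqrt(4.3569^2 + 5.4681^2 + (-5.7708)^2 + 0.7981^2) = 9.100648
Step 2: Project.
Since ||x|| > R, scale = R/||x|| = 2/9.100648 = 0.219765, proj(x) = scale * x
proj(x) = [0.957494, 1.201697, -1.26822, 0.175394]
Step 3: Dot product.
a^T * proj(x) = -4*0.957494 + 1*1.201697 + 0*(-1.26822) + 2*0.175394 = -2.2775


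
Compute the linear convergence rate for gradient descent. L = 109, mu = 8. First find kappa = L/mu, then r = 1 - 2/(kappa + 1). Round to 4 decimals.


Step 1: Compute the condition number.
kappa = L/mu = 109/8 = 13.625
Step 2: Compute the convergence rate.
r = 1 - 2/(kappa + 1) = 1 - 2*mu/(L + mu) = (L - mu)/(L + mu) = 101/117 = 0.8632


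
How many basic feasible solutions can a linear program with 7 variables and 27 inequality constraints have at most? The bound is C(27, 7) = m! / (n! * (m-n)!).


Each vertex corresponds to some choice of n active constraints out of m, so the number of vertices is at most C(m, n) = m! / (n!(m-n)!).
m = 27, n = 7
Numerator: 27 * 26 * 25 * 24 * 23 * 22 * 21
Denominator: 7! = 5040
C(27, 7) = 888030


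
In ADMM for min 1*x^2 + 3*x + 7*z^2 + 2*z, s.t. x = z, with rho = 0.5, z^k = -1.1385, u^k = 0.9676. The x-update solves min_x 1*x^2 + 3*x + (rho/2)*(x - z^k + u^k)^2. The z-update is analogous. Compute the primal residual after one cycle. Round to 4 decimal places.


ADMM iteration with rho = 0.5, z^k = -1.1385, u^k = 0.9676
Step 1: x-update.
Minimize 1*x^2 + 3*x + (0.5/2)*(x + 1.1385 + 0.9676)^2
FOC: (2*1 + 0.5)*x = -3 + 0.5*(-1.1385 - 0.9676)
x^{k+1} = -1.6212
Step 2: z-update.
Minimize 7*z^2 + 2*z + (0.5/2)*(-1.6212 - z + 0.9676)^2
FOC: (2*7 + 0.5)*z = -2 + 0.5*(-1.6212 + 0.9676)
z^{k+1} = -0.1605
Step 3: u-update.
u^{k+1} = 0.9676 - 1.6212 + 0.1605 = -0.4932
Step 4: Primal residual = |-1.6212 + 0.1605| = 1.4608


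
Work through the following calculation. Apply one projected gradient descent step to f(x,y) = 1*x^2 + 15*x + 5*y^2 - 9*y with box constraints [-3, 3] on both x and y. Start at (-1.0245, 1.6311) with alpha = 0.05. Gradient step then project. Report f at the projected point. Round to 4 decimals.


Step 1: Compute gradient at (-1.0245, 1.6311).
grad_x = 2*1*-1.0245 + 15 = 12.951
grad_y = 2*5*1.6311 - 9 = 7.311
Step 2: Gradient step.
x_raw = -1.0245 - 0.05*12.951 = -1.6721
y_raw = 1.6311 - 0.05*7.311 = 1.2656
Step 3: Project onto [-3, 3].
x_proj = clip(-1.6721) = -1.6721
y_proj = clip(1.2656) = 1.2656
Step 4: Evaluate f.
f(-1.6721, 1.2656) = -25.6669


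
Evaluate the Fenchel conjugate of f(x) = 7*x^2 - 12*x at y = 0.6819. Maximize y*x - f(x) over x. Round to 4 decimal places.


f*(y) = sup_x {y*x - a*x^2 - b*x} = sup_x {(y-b)*x - a*x^2}
FOC: (y - b) - 2a*x = 0 => x* = (y - b)/(2a)
x* = (0.6819 + 12)/(2*7) = 0.9059
f*(0.6819) = (y-b)^2/(4a) = (0.6819 + 12)^2/(4*7)
= 160.8306/28 = 5.7439


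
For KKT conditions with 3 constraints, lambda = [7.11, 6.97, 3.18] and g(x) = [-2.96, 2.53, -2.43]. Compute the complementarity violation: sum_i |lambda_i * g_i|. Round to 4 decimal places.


KKT complementary slackness check:
lambda_1 * g_1 = 7.11 * -2.96 = -21.0456
lambda_2 * g_2 = 6.97 * 2.53 = 17.6341
lambda_3 * g_3 = 3.18 * -2.43 = -7.7274
Total violation = 21.0456 + 17.6341 + 7.7274 = 46.4071


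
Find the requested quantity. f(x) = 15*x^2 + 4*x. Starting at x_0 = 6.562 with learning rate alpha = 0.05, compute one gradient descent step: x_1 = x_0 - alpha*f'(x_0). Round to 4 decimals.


We compute the gradient at x_0 and apply the update.
f'(x) = 30*x + 4
f'(6.562) = 30*6.562 + 4 = 200.86
x_1 = 6.562 - 0.05*200.86 = -3.481


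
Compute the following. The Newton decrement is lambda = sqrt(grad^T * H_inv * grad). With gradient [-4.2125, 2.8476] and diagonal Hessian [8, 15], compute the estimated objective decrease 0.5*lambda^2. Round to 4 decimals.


Step 1: H is diagonal, so H^(-1) * g = [-0.5266, 0.1898].
Step 2: g^T H^(-1) g = sum_i g_i^2 / H_ii
  = (-4.2125)^2/8 + (2.8476)^2/15
  = 2.2181 + 0.5406 = 2.7587
Step 3: Objective decrease = 0.5 * g^T H^(-1) g = 1.3794


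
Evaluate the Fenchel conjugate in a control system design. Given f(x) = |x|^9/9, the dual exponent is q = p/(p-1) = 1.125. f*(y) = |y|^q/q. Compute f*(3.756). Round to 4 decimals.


The conjugate exponent q satisfies 1/p + 1/q = 1.
p = 9, so q = 9/(9 - 1) = 1.125
|y|^q = 3.756^1.125 = 4.4317
f*(3.756) = 4.4317 / 1.125 = 3.9393


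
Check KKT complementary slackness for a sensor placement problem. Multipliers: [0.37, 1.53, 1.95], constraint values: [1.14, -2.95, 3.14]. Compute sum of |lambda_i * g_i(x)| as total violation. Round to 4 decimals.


KKT complementary slackness check:
lambda_1 * g_1 = 0.37 * 1.14 = 0.4218
lambda_2 * g_2 = 1.53 * -2.95 = -4.5135
lambda_3 * g_3 = 1.95 * 3.14 = 6.123
Total violation = 0.4218 + 4.5135 + 6.123 = 11.0583


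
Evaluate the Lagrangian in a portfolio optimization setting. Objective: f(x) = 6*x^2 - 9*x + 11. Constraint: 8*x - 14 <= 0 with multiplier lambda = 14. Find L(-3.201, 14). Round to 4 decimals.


Step 1: Evaluate f(x).
f(-3.201) = 6*(-3.201)^2 - 9*(-3.201) + 11 = 101.2874
Step 2: Evaluate g(x).
g(-3.201) = 8*-3.201 - 14 = -39.608
Step 3: Compute Lagrangian.
L = 101.2874 + 14*-39.608 = -453.2246


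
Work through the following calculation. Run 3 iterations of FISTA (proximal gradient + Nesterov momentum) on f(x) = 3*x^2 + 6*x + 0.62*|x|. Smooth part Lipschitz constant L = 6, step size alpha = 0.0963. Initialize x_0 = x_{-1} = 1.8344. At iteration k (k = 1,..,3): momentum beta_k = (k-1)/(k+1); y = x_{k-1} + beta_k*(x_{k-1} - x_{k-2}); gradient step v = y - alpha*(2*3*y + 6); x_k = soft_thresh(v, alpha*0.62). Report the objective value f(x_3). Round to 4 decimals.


FISTA on f(x) = 3*x^2 + 6*x + 0.62*|x|
L = 6, alpha = 0.0963
Iteration 1: beta = 0.0, y = 1.8344 + 0.0*(1.8344 - 1.8344) = 1.8344
  grad(y) = 17.0064, v = y - alpha*grad = 0.1967
  prox(v) = soft_thresh(0.1967, 0.0597) = 0.137
Iteration 2: beta = 0.3333, y = 0.137 + 0.3333*(0.137 - 1.8344) = -0.4288
  grad(y) = 3.427, v = y - alpha*grad = -0.7589
  prox(v) = soft_thresh(-0.7589, 0.0597) = -0.6991
Iteration 3: beta = 0.5, y = -0.6991 + 0.5*(-0.6991 - 0.137) = -1.1172
  grad(y) = -0.7032, v = y - alpha*grad = -1.0495
  prox(v) = soft_thresh(-1.0495, 0.0597) = -0.9898
f(x_3) = 3*(-0.9898)^2 + 6*(-0.9898) + 0.62*|-0.9898| = -2.386


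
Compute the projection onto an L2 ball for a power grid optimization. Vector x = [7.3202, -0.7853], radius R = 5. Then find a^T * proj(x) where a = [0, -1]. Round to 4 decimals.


Step 1: Compute ||x|| (intermediates to 6 decimals).
||x|| = sqrt(7.3202^2 + (-0.7853)^2) = 7.362202
Step 2: Project.
Since ||x|| > R, scale = R/||x|| = 5/7.362202 = 0.679145, proj(x) = scale * x
proj(x) = [4.971477, -0.533333]
Step 3: Dot product.
a^T * proj(x) = 0*4.971477 - 1*(-0.533333) = 0.5333


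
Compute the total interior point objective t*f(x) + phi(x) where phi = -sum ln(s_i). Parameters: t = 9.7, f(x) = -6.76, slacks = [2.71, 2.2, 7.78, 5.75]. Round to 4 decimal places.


Step 1: Compute log-barrier.
ln values: [0.9969, 0.7885, 2.0516, 1.7492]
phi = -(0.9969 + 0.7885 + 2.0516 + 1.7492) = -5.5862
Step 2: Compute augmented objective.
t*f(x) = 9.7*-6.76 = -65.572
Total = -65.572 - 5.5862 = -71.1582


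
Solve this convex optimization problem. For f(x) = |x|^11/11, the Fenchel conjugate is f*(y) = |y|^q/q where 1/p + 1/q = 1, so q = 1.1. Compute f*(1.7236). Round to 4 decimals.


The conjugate exponent q satisfies 1/p + 1/q = 1.
p = 11, so q = 11/(11 - 1) = 1.1
|y|^q = 1.7236^1.1 = 1.82
f*(1.7236) = 1.82 / 1.1 = 1.6546


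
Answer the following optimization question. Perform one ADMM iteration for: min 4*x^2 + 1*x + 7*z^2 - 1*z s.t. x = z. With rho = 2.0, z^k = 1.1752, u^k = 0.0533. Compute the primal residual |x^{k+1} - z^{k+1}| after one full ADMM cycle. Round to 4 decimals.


ADMM iteration with rho = 2.0, z^k = 1.1752, u^k = 0.0533
Step 1: x-update.
Minimize 4*x^2 + 1*x + (2.0/2)*(x - 1.1752 + 0.0533)^2
FOC: (2*4 + 2.0)*x = -1 + 2.0*(1.1752 - 0.0533)
x^{k+1} = 0.1244
Step 2: z-update.
Minimize 7*z^2 - 1*z + (2.0/2)*(0.1244 - z + 0.0533)^2
FOC: (2*7 + 2.0)*z = 1 + 2.0*(0.1244 + 0.0533)
z^{k+1} = 0.0847
Step 3: u-update.
u^{k+1} = 0.0533 + 0.1244 - 0.0847 = 0.093
Step 4: Primal residual = |0.1244 - 0.0847| = 0.0397


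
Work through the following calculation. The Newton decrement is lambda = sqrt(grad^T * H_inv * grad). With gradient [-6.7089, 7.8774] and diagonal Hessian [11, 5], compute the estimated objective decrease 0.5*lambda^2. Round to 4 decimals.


Step 1: H is diagonal, so H^(-1) * g = [-0.6099, 1.5755].
Step 2: g^T H^(-1) g = sum_i g_i^2 / H_ii
  = (-6.7089)^2/11 + (7.8774)^2/5
  = 4.0918 + 12.4107 = 16.5024
Step 3: Objective decrease = 0.5 * g^T H^(-1) g = 8.2512


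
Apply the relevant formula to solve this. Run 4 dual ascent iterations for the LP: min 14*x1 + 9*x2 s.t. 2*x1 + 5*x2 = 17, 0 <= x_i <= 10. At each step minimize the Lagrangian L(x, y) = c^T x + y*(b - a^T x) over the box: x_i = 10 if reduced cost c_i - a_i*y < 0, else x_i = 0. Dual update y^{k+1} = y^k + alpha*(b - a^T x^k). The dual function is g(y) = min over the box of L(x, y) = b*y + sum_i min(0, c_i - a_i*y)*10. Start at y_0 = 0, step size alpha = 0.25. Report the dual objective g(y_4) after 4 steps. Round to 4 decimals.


Dual ascent for LP: min 14*x1 + 9*x2, 2*x1 + 5*x2 = 17, 0 <= x_i <= 10
Step 1: y^k = 0.0, reduced costs: (14.0, 9.0)
  x^k = (0.0, 0.0), subgradient = b - a^T x = 17.0
  y^{k+1} = 0.0 + 0.25*17.0 = 4.25
Step 2: y^k = 4.25, reduced costs: (5.5, -12.25)
  x^k = (0.0, 10.0), subgradient = b - a^T x = -33.0
  y^{k+1} = 4.25 + 0.25*-33.0 = -4.0
Step 3: y^k = -4.0, reduced costs: (22.0, 29.0)
  x^k = (0.0, 0.0), subgradient = b - a^T x = 17.0
  y^{k+1} = -4.0 + 0.25*17.0 = 0.25
Step 4: y^k = 0.25, reduced costs: (13.5, 7.75)
  x^k = (0.0, 0.0), subgradient = b - a^T x = 17.0
  y^{k+1} = 0.25 + 0.25*17.0 = 4.5
Dual objective at y_4 = 4.5: reduced costs (5.0, -13.5), box minimizer x = (0.0, 10.0)
g(y_4) = b*y + (c1 - a1*y)*x1 + (c2 - a2*y)*x2 = 17*4.5 + 5.0*0.0 + (-13.5)*10.0 = 76.5 + 0.0 - 135.0 = -58.5


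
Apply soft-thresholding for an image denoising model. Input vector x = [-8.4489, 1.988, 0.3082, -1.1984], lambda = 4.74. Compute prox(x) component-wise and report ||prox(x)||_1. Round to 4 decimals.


Soft-thresholding with lambda = 4.74:
prox(-8.4489) = sign(-8.4489)*max(|-8.4489| - 4.74, 0) = -3.7089
prox(1.988) = sign(1.988)*max(|1.988| - 4.74, 0) = 0.0
prox(0.3082) = sign(0.3082)*max(|0.3082| - 4.74, 0) = 0.0
prox(-1.1984) = sign(-1.1984)*max(|-1.1984| - 4.74, 0) = 0.0
prox(x) = [-3.7089, 0.0, 0.0, 0.0]
||prox(x)||_1 = 3.7089 + 0.0 + 0.0 + 0.0 = 3.7089


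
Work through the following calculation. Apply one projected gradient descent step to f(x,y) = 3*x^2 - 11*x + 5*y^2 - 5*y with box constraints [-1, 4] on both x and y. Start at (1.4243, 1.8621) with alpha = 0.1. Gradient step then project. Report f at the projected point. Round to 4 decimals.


Step 1: Compute gradient at (1.4243, 1.8621).
grad_x = 2*3*1.4243 - 11 = -2.4542
grad_y = 2*5*1.8621 - 5 = 13.621
Step 2: Gradient step.
x_raw = 1.4243 - 0.1*-2.4542 = 1.6697
y_raw = 1.8621 - 0.1*13.621 = 0.5
Step 3: Project onto [-1, 4].
x_proj = clip(1.6697) = 1.6697
y_proj = clip(0.5) = 0.5
Step 4: Evaluate f.
f(1.6697, 0.5) = -11.253


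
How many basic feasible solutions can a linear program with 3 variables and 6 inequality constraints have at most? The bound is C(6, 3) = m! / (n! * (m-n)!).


Each vertex corresponds to some choice of n active constraints out of m, so the number of vertices is at most C(m, n) = m! / (n!(m-n)!).
m = 6, n = 3
Numerator: 6 * 5 * 4
Denominator: 3! = 6
C(6, 3) = 20


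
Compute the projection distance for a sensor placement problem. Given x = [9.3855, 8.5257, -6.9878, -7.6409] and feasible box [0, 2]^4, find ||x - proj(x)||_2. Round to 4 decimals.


Project each component onto [0, 2].
clip(9.3855) = 2.0, clip(8.5257) = 2.0, clip(-6.9878) = 0.0, clip(-7.6409) = 0.0
Projection = [2.0, 2.0, 0.0, 0.0]
Squared diffs: [54.5456, 42.5848, 48.8293, 58.3834]
Distance = sqrt(204.3431) = 14.2949


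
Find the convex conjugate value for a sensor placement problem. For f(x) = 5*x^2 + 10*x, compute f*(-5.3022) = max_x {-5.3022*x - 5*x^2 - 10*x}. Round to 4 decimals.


f*(y) = sup_x {y*x - a*x^2 - b*x} = sup_x {(y-b)*x - a*x^2}
FOC: (y - b) - 2a*x = 0 => x* = (y - b)/(2a)
x* = (-5.3022 - 10)/(2*5) = -1.5302
f*(-5.3022) = (y-b)^2/(4a) = (-5.3022 - 10)^2/(4*5)
= 234.1573/20 = 11.7079


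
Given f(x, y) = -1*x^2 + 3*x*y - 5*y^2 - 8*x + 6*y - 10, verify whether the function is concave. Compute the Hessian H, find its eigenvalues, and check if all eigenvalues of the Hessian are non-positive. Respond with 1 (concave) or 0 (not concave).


The Hessian of f(x,y) = -1*x^2 + 3*x*y - 5*y^2 - 8*x + 6*y - 10 is:
H = [[-2, 3], [3, -10]]
Trace = -2 - 10 = -12
Determinant = -2*-10 - (3)^2 = 11
Discriminant = (-12)^2 - 4*11 = 100.0
Eigenvalues: lambda_1 = -11.0, lambda_2 = -1.0
The function is concave.

1


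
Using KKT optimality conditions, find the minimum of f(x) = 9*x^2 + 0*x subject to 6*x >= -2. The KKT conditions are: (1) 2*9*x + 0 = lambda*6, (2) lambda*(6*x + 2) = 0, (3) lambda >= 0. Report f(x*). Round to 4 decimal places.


Step 1: Try lambda = 0 (constraint inactive).
Stationarity: 2*9*x + 0 = 0
x* = 0/(2*9) = 0.0
Check constraint: 6*0.0 = 0.0 >= -2 -- satisfied.
Step 2: Compute optimal value.
f(x*) = 9*0.0^2 + 0*0.0 = 0.0


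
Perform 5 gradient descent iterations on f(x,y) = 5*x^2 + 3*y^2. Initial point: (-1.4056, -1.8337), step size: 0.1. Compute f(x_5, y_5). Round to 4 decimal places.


Gradient descent on f(x,y) = 5*x^2 + 3*y^2.
Starting point: (-1.4056, -1.8337), alpha = 0.1
Step 1: grad_x = 2*5*-1.4056 = -14.056, grad_y = 2*3*-1.8337 = -11.0022
  x_1 = -1.4056 - 0.1*-14.056 = 0.0
  y_1 = -1.8337 - 0.1*-11.0022 = -0.7335
Step 2: grad_x = 2*5*0.0 = 0.0, grad_y = 2*3*-0.7335 = -4.4009
  x_2 = 0.0 - 0.1*0.0 = 0.0
  y_2 = -0.7335 - 0.1*-4.4009 = -0.2934
Step 3: grad_x = 2*5*0.0 = 0.0, grad_y = 2*3*-0.2934 = -1.7604
  x_3 = 0.0 - 0.1*0.0 = 0.0
  y_3 = -0.2934 - 0.1*-1.7604 = -0.1174
Step 4: grad_x = 2*5*0.0 = 0.0, grad_y = 2*3*-0.1174 = -0.7041
  x_4 = 0.0 - 0.1*0.0 = 0.0
  y_4 = -0.1174 - 0.1*-0.7041 = -0.0469
Step 5: grad_x = 2*5*0.0 = 0.0, grad_y = 2*3*-0.0469 = -0.2817
  x_5 = 0.0 - 0.1*0.0 = 0.0
  y_5 = -0.0469 - 0.1*-0.2817 = -0.0188
f(0.0, -0.0188) = 5*0.0^2 + 3*(-0.0188)^2 = 0.0011


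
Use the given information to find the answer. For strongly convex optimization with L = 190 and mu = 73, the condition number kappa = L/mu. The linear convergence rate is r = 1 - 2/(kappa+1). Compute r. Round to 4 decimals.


Step 1: Compute the condition number.
kappa = L/mu = 190/73 = 2.6027
Step 2: Compute the convergence rate.
r = 1 - 2/(kappa + 1) = 1 - 2*mu/(L + mu) = (L - mu)/(L + mu) = 117/263 = 0.4449


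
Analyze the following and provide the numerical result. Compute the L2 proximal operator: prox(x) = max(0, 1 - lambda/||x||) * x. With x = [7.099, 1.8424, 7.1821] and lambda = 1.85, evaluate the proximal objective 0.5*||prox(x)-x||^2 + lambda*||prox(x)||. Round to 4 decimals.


Step 1: Compute ||x||.
||x|| = 10.2651
Step 2: Compute scaling factor.
scale = max(0, 1 - 1.85/10.2651) = 0.8198
Step 3: prox(x) = [5.8196, 1.5104, 5.8877]
||prox(x)|| = 8.4151
Step 4: Proximal objective.
0.5*||prox-x||^2 = 1.7113
lambda*||prox|| = 15.5679
Total = 17.2792


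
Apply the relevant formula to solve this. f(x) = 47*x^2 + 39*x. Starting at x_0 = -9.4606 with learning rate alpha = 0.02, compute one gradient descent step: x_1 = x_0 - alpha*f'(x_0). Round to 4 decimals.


We compute the gradient at x_0 and apply the update.
f'(x) = 94*x + 39
f'(-9.4606) = 94*-9.4606 + 39 = -850.2964
x_1 = -9.4606 - 0.02*-850.2964 = 7.5453


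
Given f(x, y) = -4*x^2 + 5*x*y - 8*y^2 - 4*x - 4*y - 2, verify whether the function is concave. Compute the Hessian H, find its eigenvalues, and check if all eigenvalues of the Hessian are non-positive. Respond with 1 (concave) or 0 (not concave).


The Hessian of f(x,y) = -4*x^2 + 5*x*y - 8*y^2 - 4*x - 4*y - 2 is:
H = [[-8, 5], [5, -16]]
Trace = -8 - 16 = -24
Determinant = -8*-16 - (5)^2 = 103
Discriminant = (-24)^2 - 4*103 = 164.0
Eigenvalues: lambda_1 = -18.4031, lambda_2 = -5.5969
The function is concave.

1


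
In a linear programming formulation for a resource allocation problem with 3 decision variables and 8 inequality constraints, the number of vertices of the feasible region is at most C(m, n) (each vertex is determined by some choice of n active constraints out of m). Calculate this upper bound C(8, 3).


Each vertex corresponds to some choice of n active constraints out of m, so the number of vertices is at most C(m, n) = m! / (n!(m-n)!).
m = 8, n = 3
Numerator: 8 * 7 * 6
Denominator: 3! = 6
C(8, 3) = 56


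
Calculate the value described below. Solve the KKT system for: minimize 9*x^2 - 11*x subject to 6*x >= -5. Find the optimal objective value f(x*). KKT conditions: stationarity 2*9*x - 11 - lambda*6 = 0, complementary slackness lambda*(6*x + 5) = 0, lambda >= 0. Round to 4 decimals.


Step 1: Try lambda = 0 (constraint inactive).
Stationarity: 2*9*x - 11 = 0
x* = 11/(2*9) = 11/18 = 0.6111 (rounded; the exact value 11/18 is used below)
Check constraint: 6*0.6111 = 3.6666 >= -5 -- satisfied.
Step 2: Compute optimal value.
f(x*) = 9*(11/18)^2 - 11*(11/18) = -3.3611


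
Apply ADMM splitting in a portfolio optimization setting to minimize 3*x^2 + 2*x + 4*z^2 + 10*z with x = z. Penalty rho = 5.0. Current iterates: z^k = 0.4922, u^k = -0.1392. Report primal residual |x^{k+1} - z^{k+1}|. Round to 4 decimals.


ADMM iteration with rho = 5.0, z^k = 0.4922, u^k = -0.1392
Step 1: x-update.
Minimize 3*x^2 + 2*x + (5.0/2)*(x - 0.4922 - 0.1392)^2
FOC: (2*3 + 5.0)*x = -2 + 5.0*(0.4922 + 0.1392)
x^{k+1} = 0.1052
Step 2: z-update.
Minimize 4*z^2 + 10*z + (5.0/2)*(0.1052 - z - 0.1392)^2
FOC: (2*4 + 5.0)*z = -10 + 5.0*(0.1052 - 0.1392)
z^{k+1} = -0.7823
Step 3: u-update.
u^{k+1} = -0.1392 + 0.1052 + 0.7823 = 0.7483
Step 4: Primal residual = |0.1052 + 0.7823| = 0.8875


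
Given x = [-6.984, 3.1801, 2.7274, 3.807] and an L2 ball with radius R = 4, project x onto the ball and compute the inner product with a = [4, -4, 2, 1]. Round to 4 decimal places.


Step 1: Compute ||x|| (intermediates to 6 decimals).
||x|| = sqrt((-6.984)^2 + 3.1801^2 + 2.7274^2 + 3.807^2) = 8.990064
Step 2: Project.
Since ||x|| > R, scale = R/||x|| = 4/8.990064 = 0.444936, proj(x) = scale * x
proj(x) = [-3.107433, 1.414941, 1.213518, 1.693871]
Step 3: Dot product.
a^T * proj(x) = 4*(-3.107433) - 4*1.414941 + 2*1.213518 + 1*1.693871 = -13.9686


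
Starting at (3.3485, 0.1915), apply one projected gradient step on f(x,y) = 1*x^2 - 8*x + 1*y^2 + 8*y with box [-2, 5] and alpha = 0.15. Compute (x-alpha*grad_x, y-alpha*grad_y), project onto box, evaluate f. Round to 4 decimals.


Step 1: Compute gradient at (3.3485, 0.1915).
grad_x = 2*1*3.3485 - 8 = -1.303
grad_y = 2*1*0.1915 + 8 = 8.383
Step 2: Gradient step.
x_raw = 3.3485 - 0.15*-1.303 = 3.544
y_raw = 0.1915 - 0.15*8.383 = -1.066
Step 3: Project onto [-2, 5].
x_proj = clip(3.544) = 3.544
y_proj = clip(-1.066) = -1.066
Step 4: Evaluate f.
f(3.544, -1.066) = -23.1834


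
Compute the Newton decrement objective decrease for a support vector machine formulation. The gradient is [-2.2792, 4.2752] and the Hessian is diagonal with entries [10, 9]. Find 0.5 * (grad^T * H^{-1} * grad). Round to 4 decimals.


Step 1: H is diagonal, so H^(-1) * g = [-0.2279, 0.475].
Step 2: g^T H^(-1) g = sum_i g_i^2 / H_ii
  = (-2.2792)^2/10 + (4.2752)^2/9
  = 0.5195 + 2.0308 = 2.5503
Step 3: Objective decrease = 0.5 * g^T H^(-1) g = 1.2751


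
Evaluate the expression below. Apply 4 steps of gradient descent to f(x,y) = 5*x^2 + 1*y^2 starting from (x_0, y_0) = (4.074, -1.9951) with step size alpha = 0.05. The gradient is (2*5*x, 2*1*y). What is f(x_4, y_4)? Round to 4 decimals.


Gradient descent on f(x,y) = 5*x^2 + 1*y^2.
Starting point: (4.074, -1.9951), alpha = 0.05
Step 1: grad_x = 2*5*4.074 = 40.74, grad_y = 2*1*-1.9951 = -3.9902
  x_1 = 4.074 - 0.05*40.74 = 2.037
  y_1 = -1.9951 - 0.05*-3.9902 = -1.7956
Step 2: grad_x = 2*5*2.037 = 20.37, grad_y = 2*1*-1.7956 = -3.5912
  x_2 = 2.037 - 0.05*20.37 = 1.0185
  y_2 = -1.7956 - 0.05*-3.5912 = -1.616
Step 3: grad_x = 2*5*1.0185 = 10.185, grad_y = 2*1*-1.616 = -3.2321
  x_3 = 1.0185 - 0.05*10.185 = 0.5093
  y_3 = -1.616 - 0.05*-3.2321 = -1.4544
Step 4: grad_x = 2*5*0.5093 = 5.0925, grad_y = 2*1*-1.4544 = -2.9089
  x_4 = 0.5093 - 0.05*5.0925 = 0.2546
  y_4 = -1.4544 - 0.05*-2.9089 = -1.309
f(0.2546, -1.309) = 5*0.2546^2 + 1*(-1.309)^2 = 2.0376


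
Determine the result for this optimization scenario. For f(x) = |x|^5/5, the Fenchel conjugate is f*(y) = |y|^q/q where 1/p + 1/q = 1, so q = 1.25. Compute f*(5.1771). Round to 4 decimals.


The conjugate exponent q satisfies 1/p + 1/q = 1.
p = 5, so q = 5/(5 - 1) = 1.25
|y|^q = 5.1771^1.25 = 7.8092
f*(5.1771) = 7.8092 / 1.25 = 6.2474


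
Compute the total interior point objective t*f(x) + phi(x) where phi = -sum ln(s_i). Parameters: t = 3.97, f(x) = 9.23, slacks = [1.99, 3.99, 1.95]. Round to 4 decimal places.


Step 1: Compute log-barrier.
ln values: [0.6881, 1.3838, 0.6678]
phi = -(0.6881 + 1.3838 + 0.6678) = -2.7398
Step 2: Compute augmented objective.
t*f(x) = 3.97*9.23 = 36.6431
Total = 36.6431 - 2.7398 = 33.9033


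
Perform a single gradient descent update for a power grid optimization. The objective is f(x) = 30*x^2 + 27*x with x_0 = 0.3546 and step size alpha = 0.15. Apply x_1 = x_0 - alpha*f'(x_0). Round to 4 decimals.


We compute the gradient at x_0 and apply the update.
f'(x) = 60*x + 27
f'(0.3546) = 60*0.3546 + 27 = 48.276
x_1 = 0.3546 - 0.15*48.276 = -6.8868


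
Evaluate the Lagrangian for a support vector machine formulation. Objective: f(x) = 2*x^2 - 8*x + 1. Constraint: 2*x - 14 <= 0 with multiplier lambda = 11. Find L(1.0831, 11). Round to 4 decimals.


Step 1: Evaluate f(x).
f(1.0831) = 2*1.0831^2 - 8*1.0831 + 1 = -5.3186
Step 2: Evaluate g(x).
g(1.0831) = 2*1.0831 - 14 = -11.8338
Step 3: Compute Lagrangian.
L = -5.3186 + 11*-11.8338 = -135.4904


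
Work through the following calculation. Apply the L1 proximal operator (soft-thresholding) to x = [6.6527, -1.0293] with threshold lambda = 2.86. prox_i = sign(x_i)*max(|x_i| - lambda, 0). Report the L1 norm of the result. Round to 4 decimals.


Soft-thresholding with lambda = 2.86:
prox(6.6527) = sign(6.6527)*max(|6.6527| - 2.86, 0) = 3.7927
prox(-1.0293) = sign(-1.0293)*max(|-1.0293| - 2.86, 0) = 0.0
prox(x) = [3.7927, 0.0]
||prox(x)||_1 = 3.7927 + 0.0 = 3.7927


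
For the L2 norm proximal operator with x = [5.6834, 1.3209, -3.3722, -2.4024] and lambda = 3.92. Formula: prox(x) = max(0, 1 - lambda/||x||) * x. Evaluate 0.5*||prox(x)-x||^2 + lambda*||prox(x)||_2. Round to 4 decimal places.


Step 1: Compute ||x||.
||x|| = 7.1547
Step 2: Compute scaling factor.
scale = max(0, 1 - 3.92/7.1547) = 0.4521
Step 3: prox(x) = [2.5695, 0.5972, -1.5246, -1.0861]
||prox(x)|| = 3.2347
Step 4: Proximal objective.
0.5*||prox-x||^2 = 7.6832
lambda*||prox|| = 12.68
Total = 20.363


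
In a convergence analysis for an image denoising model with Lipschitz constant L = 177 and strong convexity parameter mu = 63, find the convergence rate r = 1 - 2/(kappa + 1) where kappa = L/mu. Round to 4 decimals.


Step 1: Compute the condition number.
kappa = L/mu = 177/63 = 2.8095
Step 2: Compute the convergence rate.
r = 1 - 2/(kappa + 1) = 1 - 2*mu/(L + mu) = (L - mu)/(L + mu) = 114/240 = 0.475


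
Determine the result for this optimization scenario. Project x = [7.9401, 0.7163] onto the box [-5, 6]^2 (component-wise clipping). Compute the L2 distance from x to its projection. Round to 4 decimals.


Project each component onto [-5, 6].
clip(7.9401) = 6.0, clip(0.7163) = 0.7163
Projection = [6.0, 0.7163]
Squared diffs: [3.764, 0.0]
Distance = sqrt(3.764) = 1.9401


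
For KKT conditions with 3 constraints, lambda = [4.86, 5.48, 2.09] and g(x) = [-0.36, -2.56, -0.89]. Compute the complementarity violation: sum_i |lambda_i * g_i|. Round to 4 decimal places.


KKT complementary slackness check:
lambda_1 * g_1 = 4.86 * -0.36 = -1.7496
lambda_2 * g_2 = 5.48 * -2.56 = -14.0288
lambda_3 * g_3 = 2.09 * -0.89 = -1.8601
Total violation = 1.7496 + 14.0288 + 1.8601 = 17.6385


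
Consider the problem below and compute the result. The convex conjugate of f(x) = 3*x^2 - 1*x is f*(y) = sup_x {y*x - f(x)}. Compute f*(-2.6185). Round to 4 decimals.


f*(y) = sup_x {y*x - a*x^2 - b*x} = sup_x {(y-b)*x - a*x^2}
FOC: (y - b) - 2a*x = 0 => x* = (y - b)/(2a)
x* = (-2.6185 + 1)/(2*3) = -0.2698
f*(-2.6185) = (y-b)^2/(4a) = (-2.6185 + 1)^2/(4*3)
= 2.6195/12 = 0.2183


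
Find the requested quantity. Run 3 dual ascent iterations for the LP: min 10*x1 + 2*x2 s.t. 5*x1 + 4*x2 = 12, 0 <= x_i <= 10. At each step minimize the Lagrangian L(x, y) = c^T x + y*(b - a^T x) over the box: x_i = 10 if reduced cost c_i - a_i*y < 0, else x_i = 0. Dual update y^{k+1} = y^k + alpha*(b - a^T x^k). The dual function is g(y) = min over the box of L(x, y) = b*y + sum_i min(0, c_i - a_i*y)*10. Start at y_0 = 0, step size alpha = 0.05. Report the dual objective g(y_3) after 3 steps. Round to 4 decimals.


Dual ascent for LP: min 10*x1 + 2*x2, 5*x1 + 4*x2 = 12, 0 <= x_i <= 10
Step 1: y^k = 0.0, reduced costs: (10.0, 2.0)
  x^k = (0.0, 0.0), subgradient = b - a^T x = 12.0
  y^{k+1} = 0.0 + 0.05*12.0 = 0.6
Step 2: y^k = 0.6, reduced costs: (7.0, -0.4)
  x^k = (0.0, 10.0), subgradient = b - a^T x = -28.0
  y^{k+1} = 0.6 + 0.05*-28.0 = -0.8
Step 3: y^k = -0.8, reduced costs: (14.0, 5.2)
  x^k = (0.0, 0.0), subgradient = b - a^T x = 12.0
  y^{k+1} = -0.8 + 0.05*12.0 = -0.2
Dual objective at y_3 = -0.2: reduced costs (11.0, 2.8), box minimizer x = (0.0, 0.0)
g(y_3) = b*y + (c1 - a1*y)*x1 + (c2 - a2*y)*x2 = 12*(-0.2) + 11.0*0.0 + 2.8*0.0 = -2.4 + 0.0 + 0.0 = -2.4


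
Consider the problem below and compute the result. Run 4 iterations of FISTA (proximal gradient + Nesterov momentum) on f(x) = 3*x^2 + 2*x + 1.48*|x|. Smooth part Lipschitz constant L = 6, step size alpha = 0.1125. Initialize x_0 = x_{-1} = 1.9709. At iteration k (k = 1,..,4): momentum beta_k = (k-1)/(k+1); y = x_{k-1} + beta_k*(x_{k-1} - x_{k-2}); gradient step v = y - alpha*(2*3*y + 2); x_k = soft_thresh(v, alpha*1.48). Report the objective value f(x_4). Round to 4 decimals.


FISTA on f(x) = 3*x^2 + 2*x + 1.48*|x|
L = 6, alpha = 0.1125
Iteration 1: beta = 0.0, y = 1.9709 + 0.0*(1.9709 - 1.9709) = 1.9709
  grad(y) = 13.8254, v = y - alpha*grad = 0.4155
  prox(v) = soft_thresh(0.4155, 0.1665) = 0.249
Iteration 2: beta = 0.3333, y = 0.249 + 0.3333*(0.249 - 1.9709) = -0.3249
  grad(y) = 0.0505, v = y - alpha*grad = -0.3306
  prox(v) = soft_thresh(-0.3306, 0.1665) = -0.1641
Iteration 3: beta = 0.5, y = -0.1641 + 0.5*(-0.1641 - 0.249) = -0.3707
  grad(y) = -0.224, v = y - alpha*grad = -0.3455
  prox(v) = soft_thresh(-0.3455, 0.1665) = -0.179
Iteration 4: beta = 0.6, y = -0.179 + 0.6*(-0.179 + 0.1641) = -0.1879
  grad(y) = 0.8727, v = y - alpha*grad = -0.2861
  prox(v) = soft_thresh(-0.2861, 0.1665) = -0.1196
f(x_4) = 3*(-0.1196)^2 + 2*(-0.1196) + 1.48*|-0.1196| = -0.0193


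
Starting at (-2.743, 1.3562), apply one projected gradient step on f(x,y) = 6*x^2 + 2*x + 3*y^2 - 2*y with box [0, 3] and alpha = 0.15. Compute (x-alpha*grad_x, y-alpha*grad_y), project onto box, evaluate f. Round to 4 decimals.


Step 1: Compute gradient at (-2.743, 1.3562).
grad_x = 2*6*-2.743 + 2 = -30.916
grad_y = 2*3*1.3562 - 2 = 6.1372
Step 2: Gradient step.
x_raw = -2.743 - 0.15*-30.916 = 1.8944
y_raw = 1.3562 - 0.15*6.1372 = 0.4356
Step 3: Project onto [0, 3].
x_proj = clip(1.8944) = 1.8944
y_proj = clip(0.4356) = 0.4356
Step 4: Evaluate f.
f(1.8944, 0.4356) = 25.0194


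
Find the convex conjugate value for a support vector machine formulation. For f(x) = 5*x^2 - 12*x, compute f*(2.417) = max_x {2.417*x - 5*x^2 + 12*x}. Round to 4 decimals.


f*(y) = sup_x {y*x - a*x^2 - b*x} = sup_x {(y-b)*x - a*x^2}
FOC: (y - b) - 2a*x = 0 => x* = (y - b)/(2a)
x* = (2.417 + 12)/(2*5) = 1.4417
f*(2.417) = (y-b)^2/(4a) = (2.417 + 12)^2/(4*5)
= 207.8499/20 = 10.3925


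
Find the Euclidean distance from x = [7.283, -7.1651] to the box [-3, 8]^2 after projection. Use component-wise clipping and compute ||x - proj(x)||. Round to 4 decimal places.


Project each component onto [-3, 8].
clip(7.283) = 7.283, clip(-7.1651) = -3.0
Projection = [7.283, -3.0]
Squared diffs: [0.0, 17.3481]
Distance = sqrt(17.3481) = 4.1651


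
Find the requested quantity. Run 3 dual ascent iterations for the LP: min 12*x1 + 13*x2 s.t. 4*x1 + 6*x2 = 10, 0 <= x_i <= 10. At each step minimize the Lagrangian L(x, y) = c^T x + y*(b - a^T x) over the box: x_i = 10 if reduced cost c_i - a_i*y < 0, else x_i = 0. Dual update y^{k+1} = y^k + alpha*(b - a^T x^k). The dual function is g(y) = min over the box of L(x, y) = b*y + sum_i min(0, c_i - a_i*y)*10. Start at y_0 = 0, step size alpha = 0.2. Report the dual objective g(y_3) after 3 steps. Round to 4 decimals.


Dual ascent for LP: min 12*x1 + 13*x2, 4*x1 + 6*x2 = 10, 0 <= x_i <= 10
Step 1: y^k = 0.0, reduced costs: (12.0, 13.0)
  x^k = (0.0, 0.0), subgradient = b - a^T x = 10.0
  y^{k+1} = 0.0 + 0.2*10.0 = 2.0
Step 2: y^k = 2.0, reduced costs: (4.0, 1.0)
  x^k = (0.0, 0.0), subgradient = b - a^T x = 10.0
  y^{k+1} = 2.0 + 0.2*10.0 = 4.0
Step 3: y^k = 4.0, reduced costs: (-4.0, -11.0)
  x^k = (10.0, 10.0), subgradient = b - a^T x = -90.0
  y^{k+1} = 4.0 + 0.2*-90.0 = -14.0
Dual objective at y_3 = -14.0: reduced costs (68.0, 97.0), box minimizer x = (0.0, 0.0)
g(y_3) = b*y + (c1 - a1*y)*x1 + (c2 - a2*y)*x2 = 10*(-14.0) + 68.0*0.0 + 97.0*0.0 = -140.0 + 0.0 + 0.0 = -140.0


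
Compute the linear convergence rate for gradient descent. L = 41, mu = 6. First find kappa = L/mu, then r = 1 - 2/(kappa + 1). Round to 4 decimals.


Step 1: Compute the condition number.
kappa = L/mu = 41/6 = 6.8333
Step 2: Compute the convergence rate.
r = 1 - 2/(kappa + 1) = 1 - 2*mu/(L + mu) = (L - mu)/(L + mu) = 35/47 = 0.7447
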